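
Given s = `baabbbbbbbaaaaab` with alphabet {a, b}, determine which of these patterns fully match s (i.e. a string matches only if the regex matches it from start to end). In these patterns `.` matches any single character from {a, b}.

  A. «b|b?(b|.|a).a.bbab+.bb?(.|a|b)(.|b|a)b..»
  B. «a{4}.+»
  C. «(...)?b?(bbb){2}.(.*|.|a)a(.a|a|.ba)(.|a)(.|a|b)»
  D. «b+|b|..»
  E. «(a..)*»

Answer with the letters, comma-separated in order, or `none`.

C

A → no match
B → no match — must start with `a`
C → match
D → no match
E → no match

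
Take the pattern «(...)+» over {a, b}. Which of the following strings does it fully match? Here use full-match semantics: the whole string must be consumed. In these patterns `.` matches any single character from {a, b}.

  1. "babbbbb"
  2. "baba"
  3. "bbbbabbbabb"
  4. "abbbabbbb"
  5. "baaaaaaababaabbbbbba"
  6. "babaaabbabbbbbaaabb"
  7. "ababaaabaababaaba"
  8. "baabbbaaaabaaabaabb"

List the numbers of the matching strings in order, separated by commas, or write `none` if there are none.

4

1. "babbbbb" → no match
2. "baba" → no match
3. "bbbbabbbabb" → no match
4. "abbbabbbb" → match
5 → no match
6 → no match
7 → no match
8 → no match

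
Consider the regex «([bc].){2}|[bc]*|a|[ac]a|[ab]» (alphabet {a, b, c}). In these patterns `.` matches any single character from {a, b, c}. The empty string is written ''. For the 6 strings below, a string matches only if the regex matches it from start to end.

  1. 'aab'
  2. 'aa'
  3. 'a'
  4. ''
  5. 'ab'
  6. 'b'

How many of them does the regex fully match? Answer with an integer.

1 → no match
2 → match
3 → match
4 → match
5 → no match
6 → match
Total matched: 4

4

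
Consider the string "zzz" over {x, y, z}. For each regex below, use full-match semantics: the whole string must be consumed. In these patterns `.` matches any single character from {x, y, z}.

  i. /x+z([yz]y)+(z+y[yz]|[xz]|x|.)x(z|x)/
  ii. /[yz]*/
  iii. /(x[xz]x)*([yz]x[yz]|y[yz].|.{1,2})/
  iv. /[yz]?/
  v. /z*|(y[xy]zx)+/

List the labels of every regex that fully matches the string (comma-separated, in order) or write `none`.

i → no match — must start with "x"
ii → match
iii → no match
iv → no match
v → match

ii, v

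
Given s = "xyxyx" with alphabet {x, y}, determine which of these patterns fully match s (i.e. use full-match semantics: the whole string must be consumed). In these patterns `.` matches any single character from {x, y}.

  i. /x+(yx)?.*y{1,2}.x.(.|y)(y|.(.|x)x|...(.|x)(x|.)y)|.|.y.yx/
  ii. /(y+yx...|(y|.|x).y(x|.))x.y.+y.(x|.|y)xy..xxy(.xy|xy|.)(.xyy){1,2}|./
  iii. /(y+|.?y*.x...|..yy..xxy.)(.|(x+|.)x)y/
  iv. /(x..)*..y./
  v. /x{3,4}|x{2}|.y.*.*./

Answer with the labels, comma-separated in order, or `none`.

i, v

i → match
ii → no match
iii → no match — must end with "y"
iv → no match
v → match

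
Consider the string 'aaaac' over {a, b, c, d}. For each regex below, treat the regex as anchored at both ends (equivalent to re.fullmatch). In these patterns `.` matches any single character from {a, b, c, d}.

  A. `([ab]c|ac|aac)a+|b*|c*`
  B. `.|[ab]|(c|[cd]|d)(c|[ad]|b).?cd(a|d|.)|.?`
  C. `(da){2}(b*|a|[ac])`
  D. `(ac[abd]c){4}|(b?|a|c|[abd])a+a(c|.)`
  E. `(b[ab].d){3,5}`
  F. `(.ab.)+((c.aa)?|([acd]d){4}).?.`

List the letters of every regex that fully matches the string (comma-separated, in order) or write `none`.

D

A → no match
B → no match
C → no match — must start with 'da'
D → match
E → no match — must start with 'b'
F → no match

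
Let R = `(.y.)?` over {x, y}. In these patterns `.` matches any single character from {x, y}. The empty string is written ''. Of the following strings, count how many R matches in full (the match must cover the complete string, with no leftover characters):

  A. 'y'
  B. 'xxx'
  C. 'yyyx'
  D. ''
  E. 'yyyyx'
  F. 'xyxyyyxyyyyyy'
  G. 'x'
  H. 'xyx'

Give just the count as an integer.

2

A → no match
B → no match
C → no match
D → match
E → no match
F → no match
G → no match
H → match
Total matched: 2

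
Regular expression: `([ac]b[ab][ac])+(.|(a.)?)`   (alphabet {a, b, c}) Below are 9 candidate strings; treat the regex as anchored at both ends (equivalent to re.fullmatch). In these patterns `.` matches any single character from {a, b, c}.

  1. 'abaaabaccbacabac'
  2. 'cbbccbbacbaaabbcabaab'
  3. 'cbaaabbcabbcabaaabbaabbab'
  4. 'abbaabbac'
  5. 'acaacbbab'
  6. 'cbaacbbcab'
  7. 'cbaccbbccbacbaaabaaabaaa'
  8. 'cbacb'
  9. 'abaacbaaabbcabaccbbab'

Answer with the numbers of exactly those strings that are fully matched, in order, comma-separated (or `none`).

1 → match
2 → match
3 → match
4 → match
5 → no match
6 → match
7 → no match
8 → match
9 → match

1, 2, 3, 4, 6, 8, 9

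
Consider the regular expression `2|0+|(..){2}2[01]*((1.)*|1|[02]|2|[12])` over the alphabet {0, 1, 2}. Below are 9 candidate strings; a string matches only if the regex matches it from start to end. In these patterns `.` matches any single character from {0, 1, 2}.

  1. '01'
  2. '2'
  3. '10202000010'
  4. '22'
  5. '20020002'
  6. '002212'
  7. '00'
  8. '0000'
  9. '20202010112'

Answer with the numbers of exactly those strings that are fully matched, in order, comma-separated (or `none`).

2, 3, 7, 8, 9

1 → no match
2 → match
3 → match
4 → no match
5 → no match
6 → no match
7 → match
8 → match
9 → match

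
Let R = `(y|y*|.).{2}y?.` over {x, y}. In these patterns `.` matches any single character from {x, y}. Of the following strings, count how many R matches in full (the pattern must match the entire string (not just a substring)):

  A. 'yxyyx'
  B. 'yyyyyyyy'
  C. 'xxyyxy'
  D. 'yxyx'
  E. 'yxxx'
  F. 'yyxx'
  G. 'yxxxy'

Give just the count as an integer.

5

A → match
B → match
C → no match
D → match
E → match
F → match
G → no match
Total matched: 5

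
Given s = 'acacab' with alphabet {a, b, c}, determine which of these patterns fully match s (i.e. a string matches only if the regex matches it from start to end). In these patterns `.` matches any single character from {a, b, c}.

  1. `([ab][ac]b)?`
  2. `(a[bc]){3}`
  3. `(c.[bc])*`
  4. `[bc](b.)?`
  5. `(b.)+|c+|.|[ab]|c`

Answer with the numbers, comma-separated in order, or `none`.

2

1 → no match
2 → match
3 → no match
4 → no match
5 → no match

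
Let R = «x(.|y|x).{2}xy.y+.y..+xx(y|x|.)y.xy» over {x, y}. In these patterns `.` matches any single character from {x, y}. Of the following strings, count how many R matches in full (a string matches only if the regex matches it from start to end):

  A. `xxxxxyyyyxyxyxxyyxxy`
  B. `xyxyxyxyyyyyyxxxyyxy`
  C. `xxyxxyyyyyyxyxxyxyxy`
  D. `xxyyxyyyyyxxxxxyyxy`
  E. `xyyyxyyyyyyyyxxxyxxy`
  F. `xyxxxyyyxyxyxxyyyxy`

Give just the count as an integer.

A → match
B → match
C → no match
D → match
E → match
F → match
Total matched: 5

5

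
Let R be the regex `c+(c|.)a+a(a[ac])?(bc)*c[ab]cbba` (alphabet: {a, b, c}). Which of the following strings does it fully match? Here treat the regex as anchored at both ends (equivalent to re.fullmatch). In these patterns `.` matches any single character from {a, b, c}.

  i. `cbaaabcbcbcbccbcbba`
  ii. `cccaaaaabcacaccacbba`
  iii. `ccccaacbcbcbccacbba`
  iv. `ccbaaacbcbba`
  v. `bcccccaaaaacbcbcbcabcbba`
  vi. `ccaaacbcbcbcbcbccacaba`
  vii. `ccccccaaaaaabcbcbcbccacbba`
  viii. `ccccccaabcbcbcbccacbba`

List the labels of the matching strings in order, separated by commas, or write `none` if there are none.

i, iv, vii, viii

i → match
ii → no match
iii → no match
iv → match
v → no match — must start with `c`
vi → no match — must end with `cbba`
vii → match
viii → match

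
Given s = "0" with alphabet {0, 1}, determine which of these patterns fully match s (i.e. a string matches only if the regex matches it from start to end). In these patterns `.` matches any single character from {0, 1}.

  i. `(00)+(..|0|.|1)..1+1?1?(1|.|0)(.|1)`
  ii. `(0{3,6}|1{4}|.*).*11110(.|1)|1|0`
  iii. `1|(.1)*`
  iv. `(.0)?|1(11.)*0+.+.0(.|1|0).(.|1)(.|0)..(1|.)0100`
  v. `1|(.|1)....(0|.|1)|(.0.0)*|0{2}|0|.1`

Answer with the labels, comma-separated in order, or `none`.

ii, v

i → no match — must start with "00"
ii → match
iii → no match
iv → no match
v → match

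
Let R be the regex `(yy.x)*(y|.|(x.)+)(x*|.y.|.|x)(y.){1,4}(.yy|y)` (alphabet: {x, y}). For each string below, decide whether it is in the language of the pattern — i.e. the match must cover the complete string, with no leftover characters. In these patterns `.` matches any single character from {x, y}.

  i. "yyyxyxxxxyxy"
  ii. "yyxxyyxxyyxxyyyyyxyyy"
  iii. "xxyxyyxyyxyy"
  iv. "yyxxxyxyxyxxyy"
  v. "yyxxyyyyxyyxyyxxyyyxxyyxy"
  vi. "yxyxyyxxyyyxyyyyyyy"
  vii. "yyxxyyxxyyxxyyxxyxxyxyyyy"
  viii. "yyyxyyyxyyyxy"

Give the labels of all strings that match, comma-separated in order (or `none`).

i. "yyyxyxxxxyxy" → match
ii → match
iii. "xxyxyyxyyxyy" → no match
iv → match
v → no match
vi → no match
vii → no match
viii → match

i, ii, iv, viii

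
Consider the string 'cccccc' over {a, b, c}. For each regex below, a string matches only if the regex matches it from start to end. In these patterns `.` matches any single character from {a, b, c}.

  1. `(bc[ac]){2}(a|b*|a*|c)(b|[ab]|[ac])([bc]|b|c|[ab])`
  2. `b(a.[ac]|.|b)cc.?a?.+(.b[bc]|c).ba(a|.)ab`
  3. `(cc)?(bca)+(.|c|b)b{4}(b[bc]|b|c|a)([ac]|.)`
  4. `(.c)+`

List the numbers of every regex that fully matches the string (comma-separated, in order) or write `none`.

1 → no match — must start with 'bc'
2 → no match — must start with 'b'
3 → no match
4 → match

4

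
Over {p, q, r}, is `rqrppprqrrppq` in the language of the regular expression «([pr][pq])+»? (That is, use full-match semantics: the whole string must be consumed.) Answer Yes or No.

No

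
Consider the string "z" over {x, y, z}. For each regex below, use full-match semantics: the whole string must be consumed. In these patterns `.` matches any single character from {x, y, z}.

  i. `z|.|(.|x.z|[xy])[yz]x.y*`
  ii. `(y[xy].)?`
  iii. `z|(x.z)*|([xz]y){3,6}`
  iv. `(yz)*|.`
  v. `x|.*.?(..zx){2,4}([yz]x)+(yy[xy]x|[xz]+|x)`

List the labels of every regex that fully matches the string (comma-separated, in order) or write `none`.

i, iii, iv

i → match
ii → no match
iii → match
iv → match
v → no match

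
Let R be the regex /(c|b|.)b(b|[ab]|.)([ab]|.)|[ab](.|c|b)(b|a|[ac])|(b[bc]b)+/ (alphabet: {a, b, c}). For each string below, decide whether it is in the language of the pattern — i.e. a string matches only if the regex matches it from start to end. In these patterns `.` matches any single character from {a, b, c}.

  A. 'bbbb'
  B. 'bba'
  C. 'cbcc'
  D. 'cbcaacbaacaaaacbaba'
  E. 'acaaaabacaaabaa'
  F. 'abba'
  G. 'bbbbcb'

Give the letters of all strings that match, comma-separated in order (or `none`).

A, B, C, F, G

A → match
B → match
C → match
D → no match
E → no match
F → match
G → match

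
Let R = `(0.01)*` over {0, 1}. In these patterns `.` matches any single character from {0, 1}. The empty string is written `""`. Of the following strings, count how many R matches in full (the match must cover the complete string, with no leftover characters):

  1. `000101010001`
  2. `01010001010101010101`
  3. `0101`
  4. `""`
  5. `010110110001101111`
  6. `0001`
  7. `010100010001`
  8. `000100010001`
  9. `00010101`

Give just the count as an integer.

1 → match
2 → match
3 → match
4 → match
5 → no match
6 → match
7 → match
8 → match
9 → match
Total matched: 8

8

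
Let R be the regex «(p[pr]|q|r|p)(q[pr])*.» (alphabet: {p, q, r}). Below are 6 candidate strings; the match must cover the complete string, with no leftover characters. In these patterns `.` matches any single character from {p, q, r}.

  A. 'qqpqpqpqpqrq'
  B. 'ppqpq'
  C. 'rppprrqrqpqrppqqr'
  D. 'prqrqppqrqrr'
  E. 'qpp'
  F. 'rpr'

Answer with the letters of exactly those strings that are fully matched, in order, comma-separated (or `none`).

A, B

A → match
B → match
C → no match
D → no match
E → no match
F → no match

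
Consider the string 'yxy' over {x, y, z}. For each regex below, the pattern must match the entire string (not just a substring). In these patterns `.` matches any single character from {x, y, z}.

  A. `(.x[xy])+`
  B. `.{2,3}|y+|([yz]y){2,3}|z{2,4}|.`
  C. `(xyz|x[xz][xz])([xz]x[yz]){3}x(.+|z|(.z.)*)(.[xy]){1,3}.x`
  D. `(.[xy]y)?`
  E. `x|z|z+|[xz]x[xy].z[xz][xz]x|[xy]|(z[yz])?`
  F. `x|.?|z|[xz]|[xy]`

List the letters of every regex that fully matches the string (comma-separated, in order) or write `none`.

A → match
B → match
C → no match — must end with 'x'
D → match
E → no match
F → no match

A, B, D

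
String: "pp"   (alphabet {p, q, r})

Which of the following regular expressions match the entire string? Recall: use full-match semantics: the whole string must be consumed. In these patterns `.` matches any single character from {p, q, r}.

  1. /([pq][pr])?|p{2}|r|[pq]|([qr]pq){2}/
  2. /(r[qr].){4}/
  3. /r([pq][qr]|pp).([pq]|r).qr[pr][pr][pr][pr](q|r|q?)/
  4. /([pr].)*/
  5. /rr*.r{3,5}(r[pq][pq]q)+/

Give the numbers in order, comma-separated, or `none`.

1, 4

1 → match
2 → no match — must start with "r"
3 → no match — must start with "r"
4 → match
5 → no match — must start with "r"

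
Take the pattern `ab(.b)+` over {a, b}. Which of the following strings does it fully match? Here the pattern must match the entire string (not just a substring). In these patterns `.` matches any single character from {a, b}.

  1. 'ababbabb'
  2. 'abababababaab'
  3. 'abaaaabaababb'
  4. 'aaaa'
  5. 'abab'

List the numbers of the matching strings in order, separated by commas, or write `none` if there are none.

1 → no match
2 → no match
3 → no match
4 → no match — must start with 'ab'
5 → match

5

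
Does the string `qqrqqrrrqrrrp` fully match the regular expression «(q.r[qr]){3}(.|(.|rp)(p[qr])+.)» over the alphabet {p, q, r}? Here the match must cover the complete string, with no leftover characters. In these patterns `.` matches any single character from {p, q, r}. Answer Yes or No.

Yes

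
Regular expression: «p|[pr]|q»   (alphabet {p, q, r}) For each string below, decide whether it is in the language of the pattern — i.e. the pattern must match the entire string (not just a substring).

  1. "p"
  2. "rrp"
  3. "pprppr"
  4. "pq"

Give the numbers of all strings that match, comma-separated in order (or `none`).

1 → match
2 → no match
3 → no match
4 → no match

1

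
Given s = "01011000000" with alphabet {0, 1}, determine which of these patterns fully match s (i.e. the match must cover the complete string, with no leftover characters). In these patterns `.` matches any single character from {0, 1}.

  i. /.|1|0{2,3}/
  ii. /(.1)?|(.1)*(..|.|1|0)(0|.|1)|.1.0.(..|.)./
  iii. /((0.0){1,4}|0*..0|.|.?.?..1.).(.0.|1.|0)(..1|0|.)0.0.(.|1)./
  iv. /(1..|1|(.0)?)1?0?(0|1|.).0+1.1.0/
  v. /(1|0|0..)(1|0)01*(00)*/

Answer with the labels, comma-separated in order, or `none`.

i → no match
ii → no match
iii → no match
iv → no match
v → match

v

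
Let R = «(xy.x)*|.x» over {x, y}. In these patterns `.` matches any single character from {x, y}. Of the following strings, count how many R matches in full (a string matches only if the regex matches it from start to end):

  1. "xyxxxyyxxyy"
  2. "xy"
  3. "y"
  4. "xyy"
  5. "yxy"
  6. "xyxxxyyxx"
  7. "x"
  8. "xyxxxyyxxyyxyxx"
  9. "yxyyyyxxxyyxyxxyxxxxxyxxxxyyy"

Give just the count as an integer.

1 → no match
2 → no match
3 → no match
4 → no match
5 → no match
6 → no match
7 → no match
8 → no match
9 → no match
Total matched: 0

0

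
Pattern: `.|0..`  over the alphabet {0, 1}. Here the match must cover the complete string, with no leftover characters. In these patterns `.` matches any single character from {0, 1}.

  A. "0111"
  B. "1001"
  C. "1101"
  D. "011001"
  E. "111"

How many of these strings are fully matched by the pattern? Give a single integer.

A → no match
B → no match
C → no match
D → no match
E → no match
Total matched: 0

0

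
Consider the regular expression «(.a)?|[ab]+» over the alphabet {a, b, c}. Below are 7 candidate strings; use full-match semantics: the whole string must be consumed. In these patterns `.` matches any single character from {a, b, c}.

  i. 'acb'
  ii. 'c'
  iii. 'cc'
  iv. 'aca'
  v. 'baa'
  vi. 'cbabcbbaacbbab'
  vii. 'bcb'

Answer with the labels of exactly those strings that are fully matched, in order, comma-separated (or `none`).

v

i → no match
ii → no match
iii → no match
iv → no match
v → match
vi → no match
vii → no match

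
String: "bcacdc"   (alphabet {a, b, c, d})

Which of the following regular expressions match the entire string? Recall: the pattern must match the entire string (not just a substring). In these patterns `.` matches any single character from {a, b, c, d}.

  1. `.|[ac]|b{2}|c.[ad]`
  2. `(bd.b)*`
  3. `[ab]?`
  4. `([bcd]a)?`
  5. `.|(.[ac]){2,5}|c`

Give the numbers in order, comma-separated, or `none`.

1 → no match
2 → no match
3 → no match
4 → no match
5 → match

5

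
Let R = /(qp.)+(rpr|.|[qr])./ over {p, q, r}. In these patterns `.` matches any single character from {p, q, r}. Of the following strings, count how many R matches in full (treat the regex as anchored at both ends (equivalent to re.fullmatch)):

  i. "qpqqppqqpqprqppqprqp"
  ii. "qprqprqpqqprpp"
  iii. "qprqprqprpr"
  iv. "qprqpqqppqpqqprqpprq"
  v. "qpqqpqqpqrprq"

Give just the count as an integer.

4

i → no match
ii → match
iii. "qprqprqprpr" → match
iv → match
v → match
Total matched: 4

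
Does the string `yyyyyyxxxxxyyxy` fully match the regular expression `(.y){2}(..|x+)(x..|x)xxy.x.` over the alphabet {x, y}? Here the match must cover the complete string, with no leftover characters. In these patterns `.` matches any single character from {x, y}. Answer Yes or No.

Yes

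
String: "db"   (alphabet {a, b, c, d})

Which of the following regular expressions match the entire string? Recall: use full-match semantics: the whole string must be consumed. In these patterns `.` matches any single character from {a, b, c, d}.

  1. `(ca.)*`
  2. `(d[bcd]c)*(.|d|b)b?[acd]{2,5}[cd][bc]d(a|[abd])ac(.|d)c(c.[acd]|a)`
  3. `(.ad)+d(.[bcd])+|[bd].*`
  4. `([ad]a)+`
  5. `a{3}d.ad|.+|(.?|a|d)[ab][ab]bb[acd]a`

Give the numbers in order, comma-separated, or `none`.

3, 5

1 → no match
2 → no match
3 → match
4 → no match — must end with "a"
5 → match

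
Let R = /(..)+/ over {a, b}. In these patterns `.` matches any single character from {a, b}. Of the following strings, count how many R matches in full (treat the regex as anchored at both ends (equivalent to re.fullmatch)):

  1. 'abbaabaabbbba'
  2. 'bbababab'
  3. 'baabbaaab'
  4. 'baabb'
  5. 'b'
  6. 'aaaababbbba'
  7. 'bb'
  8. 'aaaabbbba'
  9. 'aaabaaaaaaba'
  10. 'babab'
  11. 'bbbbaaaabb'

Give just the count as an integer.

4

1 → no match
2 → match
3 → no match
4 → no match
5 → no match
6 → no match
7 → match
8 → no match
9 → match
10 → no match
11 → match
Total matched: 4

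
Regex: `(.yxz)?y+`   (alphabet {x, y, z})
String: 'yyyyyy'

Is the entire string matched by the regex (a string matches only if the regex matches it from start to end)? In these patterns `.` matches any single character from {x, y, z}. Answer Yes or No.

Yes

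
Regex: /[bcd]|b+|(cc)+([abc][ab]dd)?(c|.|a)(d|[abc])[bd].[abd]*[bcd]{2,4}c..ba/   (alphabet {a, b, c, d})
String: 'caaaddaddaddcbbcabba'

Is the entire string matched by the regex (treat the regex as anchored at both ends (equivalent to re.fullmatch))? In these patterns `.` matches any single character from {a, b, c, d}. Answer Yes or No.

No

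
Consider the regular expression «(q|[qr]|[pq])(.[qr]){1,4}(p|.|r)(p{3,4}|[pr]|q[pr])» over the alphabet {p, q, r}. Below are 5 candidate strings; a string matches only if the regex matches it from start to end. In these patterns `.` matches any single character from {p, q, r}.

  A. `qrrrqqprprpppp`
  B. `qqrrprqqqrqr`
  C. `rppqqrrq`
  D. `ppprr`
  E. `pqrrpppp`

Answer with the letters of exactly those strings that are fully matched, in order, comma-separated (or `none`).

A → no match
B → no match
C → no match
D → no match
E → match

E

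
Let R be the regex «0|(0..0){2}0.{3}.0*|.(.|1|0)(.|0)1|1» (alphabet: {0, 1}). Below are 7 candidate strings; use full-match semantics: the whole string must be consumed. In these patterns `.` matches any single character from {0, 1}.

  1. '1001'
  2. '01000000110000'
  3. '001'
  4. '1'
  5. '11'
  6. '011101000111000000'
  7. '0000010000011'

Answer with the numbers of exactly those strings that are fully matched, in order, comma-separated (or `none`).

1. '1001' → match
2 → no match
3. '001' → no match
4. '1' → match
5. '11' → no match
6 → no match
7 → match

1, 4, 7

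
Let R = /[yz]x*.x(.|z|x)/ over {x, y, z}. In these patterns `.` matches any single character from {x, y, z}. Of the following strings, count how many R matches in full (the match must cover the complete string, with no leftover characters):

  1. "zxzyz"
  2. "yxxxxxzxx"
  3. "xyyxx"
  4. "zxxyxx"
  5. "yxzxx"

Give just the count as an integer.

3

1 → no match
2 → match
3 → no match
4 → match
5 → match
Total matched: 3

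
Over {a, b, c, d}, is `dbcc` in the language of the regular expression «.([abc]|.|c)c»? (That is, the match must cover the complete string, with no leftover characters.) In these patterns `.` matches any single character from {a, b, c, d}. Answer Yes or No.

No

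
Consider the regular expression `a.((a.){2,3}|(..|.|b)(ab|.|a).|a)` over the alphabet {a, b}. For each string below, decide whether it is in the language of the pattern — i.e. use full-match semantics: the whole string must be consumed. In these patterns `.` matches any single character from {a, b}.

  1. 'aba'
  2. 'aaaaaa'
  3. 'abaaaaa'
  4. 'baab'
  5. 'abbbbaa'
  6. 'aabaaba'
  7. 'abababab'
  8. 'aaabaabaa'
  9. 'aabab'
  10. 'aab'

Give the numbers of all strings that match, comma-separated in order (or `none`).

1, 2, 6, 7, 9

1 → match
2 → match
3 → no match
4 → no match — must start with 'a'
5 → no match
6 → match
7 → match
8 → no match
9 → match
10 → no match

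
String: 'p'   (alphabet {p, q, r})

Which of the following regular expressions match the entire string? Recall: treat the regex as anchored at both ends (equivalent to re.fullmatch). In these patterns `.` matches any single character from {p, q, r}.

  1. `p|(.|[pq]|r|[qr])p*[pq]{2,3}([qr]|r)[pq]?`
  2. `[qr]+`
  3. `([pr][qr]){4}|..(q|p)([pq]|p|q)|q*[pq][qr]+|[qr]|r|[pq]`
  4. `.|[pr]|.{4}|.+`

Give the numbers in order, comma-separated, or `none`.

1, 3, 4

1 → match
2 → no match
3 → match
4 → match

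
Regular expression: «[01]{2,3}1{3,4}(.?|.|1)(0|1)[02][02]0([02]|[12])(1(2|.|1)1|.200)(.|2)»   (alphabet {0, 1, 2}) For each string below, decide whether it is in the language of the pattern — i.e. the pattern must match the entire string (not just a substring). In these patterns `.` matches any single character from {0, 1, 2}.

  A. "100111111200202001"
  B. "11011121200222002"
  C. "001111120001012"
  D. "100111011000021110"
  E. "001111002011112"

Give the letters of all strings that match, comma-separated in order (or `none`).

A, B, C, E

A → match
B → match
C → match
D → no match
E → match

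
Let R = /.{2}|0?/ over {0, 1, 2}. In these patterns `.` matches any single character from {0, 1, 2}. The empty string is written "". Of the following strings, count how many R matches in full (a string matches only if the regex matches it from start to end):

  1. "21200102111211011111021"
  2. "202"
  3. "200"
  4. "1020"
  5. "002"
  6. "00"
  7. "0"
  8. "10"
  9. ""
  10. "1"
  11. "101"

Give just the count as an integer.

1 → no match
2 → no match
3 → no match
4 → no match
5 → no match
6 → match
7 → match
8 → match
9 → match
10 → no match
11 → no match
Total matched: 4

4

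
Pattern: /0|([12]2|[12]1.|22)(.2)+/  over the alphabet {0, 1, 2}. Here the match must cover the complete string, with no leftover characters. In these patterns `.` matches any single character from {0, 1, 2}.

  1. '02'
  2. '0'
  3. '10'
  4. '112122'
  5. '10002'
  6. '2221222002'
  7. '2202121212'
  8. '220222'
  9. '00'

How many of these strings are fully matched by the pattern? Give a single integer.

3

1. '02' → no match
2. '0' → match
3. '10' → no match
4. '112122' → no match
5. '10002' → no match
6. '2221222002' → no match
7. '2202121212' → match
8. '220222' → match
9. '00' → no match
Total matched: 3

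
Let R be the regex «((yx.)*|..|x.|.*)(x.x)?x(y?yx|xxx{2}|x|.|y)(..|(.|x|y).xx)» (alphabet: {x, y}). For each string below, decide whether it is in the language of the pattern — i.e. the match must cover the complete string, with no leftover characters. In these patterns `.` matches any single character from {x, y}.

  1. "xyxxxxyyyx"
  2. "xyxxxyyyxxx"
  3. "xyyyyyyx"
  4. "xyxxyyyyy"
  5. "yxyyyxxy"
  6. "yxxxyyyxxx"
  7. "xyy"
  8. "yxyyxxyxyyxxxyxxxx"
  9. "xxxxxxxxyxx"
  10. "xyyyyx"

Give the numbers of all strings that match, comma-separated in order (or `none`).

8, 9

1. "xyxxxxyyyx" → no match
2. "xyxxxyyyxxx" → no match
3. "xyyyyyyx" → no match
4. "xyxxyyyyy" → no match
5. "yxyyyxxy" → no match
6. "yxxxyyyxxx" → no match
7. "xyy" → no match
8 → match
9. "xxxxxxxxyxx" → match
10. "xyyyyx" → no match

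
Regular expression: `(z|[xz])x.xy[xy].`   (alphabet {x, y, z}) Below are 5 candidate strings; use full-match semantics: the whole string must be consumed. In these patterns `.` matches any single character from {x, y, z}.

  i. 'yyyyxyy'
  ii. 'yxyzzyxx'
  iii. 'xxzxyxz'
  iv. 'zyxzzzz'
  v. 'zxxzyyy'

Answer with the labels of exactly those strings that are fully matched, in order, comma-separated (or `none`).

i → no match
ii → no match
iii → match
iv → no match
v → no match

iii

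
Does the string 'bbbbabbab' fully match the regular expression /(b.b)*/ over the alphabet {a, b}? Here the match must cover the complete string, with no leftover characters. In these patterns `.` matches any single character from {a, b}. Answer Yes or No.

Yes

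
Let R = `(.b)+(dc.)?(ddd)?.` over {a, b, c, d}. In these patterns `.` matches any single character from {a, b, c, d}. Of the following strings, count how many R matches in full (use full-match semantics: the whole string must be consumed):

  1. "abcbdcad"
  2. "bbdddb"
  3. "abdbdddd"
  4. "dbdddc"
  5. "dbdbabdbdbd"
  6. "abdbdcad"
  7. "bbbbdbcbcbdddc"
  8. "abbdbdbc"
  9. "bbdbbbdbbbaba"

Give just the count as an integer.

8

1 → match
2 → match
3 → match
4 → match
5 → match
6 → match
7 → match
8 → no match
9 → match
Total matched: 8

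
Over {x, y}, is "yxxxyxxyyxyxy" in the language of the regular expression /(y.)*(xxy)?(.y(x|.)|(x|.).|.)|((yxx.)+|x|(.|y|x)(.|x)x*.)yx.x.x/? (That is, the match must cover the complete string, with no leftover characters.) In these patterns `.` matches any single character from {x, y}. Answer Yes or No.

No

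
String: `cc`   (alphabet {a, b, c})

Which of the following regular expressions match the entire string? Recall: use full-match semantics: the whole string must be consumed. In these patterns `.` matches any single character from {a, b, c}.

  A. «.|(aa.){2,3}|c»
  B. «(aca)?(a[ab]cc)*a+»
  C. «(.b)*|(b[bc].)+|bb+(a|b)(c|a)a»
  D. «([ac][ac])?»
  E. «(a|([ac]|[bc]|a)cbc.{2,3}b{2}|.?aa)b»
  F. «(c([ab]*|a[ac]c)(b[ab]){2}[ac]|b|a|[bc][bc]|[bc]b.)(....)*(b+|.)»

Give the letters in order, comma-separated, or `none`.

A → no match
B → no match — must end with `a`
C → no match
D → match
E → no match — must end with `b`
F → no match

D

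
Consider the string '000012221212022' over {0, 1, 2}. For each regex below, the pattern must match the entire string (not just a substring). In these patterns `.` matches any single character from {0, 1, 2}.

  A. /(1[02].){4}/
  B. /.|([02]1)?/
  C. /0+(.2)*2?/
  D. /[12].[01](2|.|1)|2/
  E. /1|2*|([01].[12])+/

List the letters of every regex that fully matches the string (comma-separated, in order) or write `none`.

A → no match — must start with '1'
B → no match
C → match
D → no match
E → no match

C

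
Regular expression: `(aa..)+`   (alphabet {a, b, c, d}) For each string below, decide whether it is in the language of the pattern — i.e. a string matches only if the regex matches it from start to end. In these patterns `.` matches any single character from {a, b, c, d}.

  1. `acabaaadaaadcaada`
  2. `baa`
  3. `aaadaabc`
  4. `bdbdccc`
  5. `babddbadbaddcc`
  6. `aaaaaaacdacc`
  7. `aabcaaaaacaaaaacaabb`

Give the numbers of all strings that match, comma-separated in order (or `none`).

1 → no match — must start with `aa`
2 → no match — must start with `aa`
3 → match
4 → no match — must start with `aa`
5 → no match — must start with `aa`
6 → no match
7 → no match

3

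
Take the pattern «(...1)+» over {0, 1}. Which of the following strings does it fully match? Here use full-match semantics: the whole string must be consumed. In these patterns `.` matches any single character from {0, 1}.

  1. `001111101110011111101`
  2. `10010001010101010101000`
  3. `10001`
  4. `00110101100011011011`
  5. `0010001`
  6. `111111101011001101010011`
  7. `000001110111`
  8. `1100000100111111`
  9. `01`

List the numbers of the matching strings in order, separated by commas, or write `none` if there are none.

none

1 → no match
2 → no match — must end with `1`
3 → no match
4 → no match
5 → no match
6 → no match
7 → no match
8 → no match
9 → no match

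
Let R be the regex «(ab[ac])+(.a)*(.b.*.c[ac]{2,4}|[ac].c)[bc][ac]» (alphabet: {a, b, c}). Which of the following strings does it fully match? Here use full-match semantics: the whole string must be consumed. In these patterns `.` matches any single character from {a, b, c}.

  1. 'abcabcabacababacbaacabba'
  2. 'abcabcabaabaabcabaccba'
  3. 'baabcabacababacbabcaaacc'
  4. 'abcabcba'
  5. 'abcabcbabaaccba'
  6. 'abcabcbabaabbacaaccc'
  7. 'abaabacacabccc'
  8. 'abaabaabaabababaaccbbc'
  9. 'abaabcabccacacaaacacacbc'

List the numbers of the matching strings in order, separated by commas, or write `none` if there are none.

4, 5, 6, 9

1 → no match
2 → no match
3 → no match — must start with 'ab'
4 → match
5 → match
6 → match
7 → no match
8 → no match
9 → match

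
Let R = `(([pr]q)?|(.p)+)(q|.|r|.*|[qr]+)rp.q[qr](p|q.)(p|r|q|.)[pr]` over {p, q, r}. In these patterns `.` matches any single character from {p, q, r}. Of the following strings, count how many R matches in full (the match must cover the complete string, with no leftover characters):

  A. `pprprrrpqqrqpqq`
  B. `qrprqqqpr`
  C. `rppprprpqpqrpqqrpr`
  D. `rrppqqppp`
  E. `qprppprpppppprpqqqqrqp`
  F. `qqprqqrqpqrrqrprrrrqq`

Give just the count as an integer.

A → no match
B → no match
C → no match
D → match
E → match
F → no match
Total matched: 2

2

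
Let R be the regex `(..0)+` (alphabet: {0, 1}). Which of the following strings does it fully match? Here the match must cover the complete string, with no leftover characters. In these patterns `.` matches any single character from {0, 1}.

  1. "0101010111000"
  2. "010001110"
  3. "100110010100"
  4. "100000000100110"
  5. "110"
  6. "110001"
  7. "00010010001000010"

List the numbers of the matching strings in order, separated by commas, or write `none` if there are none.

3, 4, 5

1 → no match
2 → no match
3 → match
4 → match
5 → match
6 → no match — must end with "0"
7 → no match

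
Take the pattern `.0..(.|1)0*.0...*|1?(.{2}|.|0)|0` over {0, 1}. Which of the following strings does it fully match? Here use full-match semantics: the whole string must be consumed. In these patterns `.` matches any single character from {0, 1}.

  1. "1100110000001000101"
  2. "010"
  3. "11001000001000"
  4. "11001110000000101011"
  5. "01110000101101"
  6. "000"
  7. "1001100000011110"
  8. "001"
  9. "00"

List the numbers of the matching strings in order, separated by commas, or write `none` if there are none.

1 → no match
2 → no match
3 → no match
4 → no match
5 → no match
6 → no match
7 → match
8 → no match
9 → match

7, 9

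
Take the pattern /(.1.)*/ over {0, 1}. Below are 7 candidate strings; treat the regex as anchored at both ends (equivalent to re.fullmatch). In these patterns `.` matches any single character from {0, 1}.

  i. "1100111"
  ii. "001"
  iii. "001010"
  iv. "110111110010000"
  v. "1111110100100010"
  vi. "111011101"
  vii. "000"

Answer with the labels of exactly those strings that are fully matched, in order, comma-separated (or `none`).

i → no match
ii → no match
iii → no match
iv → no match
v → no match
vi → no match
vii → no match

none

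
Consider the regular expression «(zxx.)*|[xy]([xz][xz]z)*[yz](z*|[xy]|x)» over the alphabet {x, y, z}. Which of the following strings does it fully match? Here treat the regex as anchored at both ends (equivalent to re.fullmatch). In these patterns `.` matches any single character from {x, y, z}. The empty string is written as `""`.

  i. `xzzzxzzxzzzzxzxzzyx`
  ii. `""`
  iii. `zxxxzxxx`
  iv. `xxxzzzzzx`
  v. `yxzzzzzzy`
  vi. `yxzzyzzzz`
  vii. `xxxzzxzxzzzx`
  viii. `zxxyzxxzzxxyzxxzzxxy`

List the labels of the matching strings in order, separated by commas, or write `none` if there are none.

ii, iii, iv, v, vi, vii, viii

i → no match
ii → match
iii → match
iv → match
v → match
vi → match
vii → match
viii → match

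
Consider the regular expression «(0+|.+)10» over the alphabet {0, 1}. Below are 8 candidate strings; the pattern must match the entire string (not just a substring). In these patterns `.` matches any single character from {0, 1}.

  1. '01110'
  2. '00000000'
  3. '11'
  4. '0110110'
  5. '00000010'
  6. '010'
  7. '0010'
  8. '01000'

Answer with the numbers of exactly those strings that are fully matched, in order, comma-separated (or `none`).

1 → match
2 → no match — must end with '10'
3 → no match — must end with '10'
4 → match
5 → match
6 → match
7 → match
8 → no match — must end with '10'

1, 4, 5, 6, 7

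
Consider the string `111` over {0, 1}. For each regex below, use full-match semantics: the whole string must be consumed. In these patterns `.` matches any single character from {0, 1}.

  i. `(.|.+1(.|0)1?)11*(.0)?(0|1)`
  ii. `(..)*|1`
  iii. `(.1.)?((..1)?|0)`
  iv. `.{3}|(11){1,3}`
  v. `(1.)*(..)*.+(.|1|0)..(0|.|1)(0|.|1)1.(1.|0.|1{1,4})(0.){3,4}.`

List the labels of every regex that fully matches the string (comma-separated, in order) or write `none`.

i, iii, iv

i → match
ii → no match
iii → match
iv → match
v → no match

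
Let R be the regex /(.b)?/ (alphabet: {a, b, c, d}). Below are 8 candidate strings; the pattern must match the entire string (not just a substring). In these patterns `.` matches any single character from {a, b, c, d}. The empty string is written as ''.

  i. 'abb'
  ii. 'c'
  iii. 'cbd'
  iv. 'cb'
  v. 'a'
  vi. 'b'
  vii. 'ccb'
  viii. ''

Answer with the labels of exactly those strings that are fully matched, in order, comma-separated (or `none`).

iv, viii

i → no match
ii → no match
iii → no match
iv → match
v → no match
vi → no match
vii → no match
viii → match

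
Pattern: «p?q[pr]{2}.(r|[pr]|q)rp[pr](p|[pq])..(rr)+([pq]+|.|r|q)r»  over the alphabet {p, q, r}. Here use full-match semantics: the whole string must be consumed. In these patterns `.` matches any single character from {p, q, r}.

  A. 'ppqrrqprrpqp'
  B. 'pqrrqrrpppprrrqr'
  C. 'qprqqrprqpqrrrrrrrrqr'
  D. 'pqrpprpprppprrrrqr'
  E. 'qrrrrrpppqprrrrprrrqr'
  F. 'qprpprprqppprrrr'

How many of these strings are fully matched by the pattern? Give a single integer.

2

A. 'ppqrrqprrpqp' → no match — must end with 'r'
B → match
C → match
D → no match
E → no match
F → no match
Total matched: 2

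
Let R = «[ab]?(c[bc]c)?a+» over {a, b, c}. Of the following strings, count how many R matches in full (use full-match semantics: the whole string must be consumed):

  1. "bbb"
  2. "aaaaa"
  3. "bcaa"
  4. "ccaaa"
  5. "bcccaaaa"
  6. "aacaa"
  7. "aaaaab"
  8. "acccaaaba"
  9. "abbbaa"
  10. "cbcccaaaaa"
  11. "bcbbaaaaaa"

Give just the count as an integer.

2

1 → no match — must end with "a"
2 → match
3 → no match
4 → no match
5 → match
6 → no match
7 → no match — must end with "a"
8 → no match
9 → no match
10 → no match
11 → no match
Total matched: 2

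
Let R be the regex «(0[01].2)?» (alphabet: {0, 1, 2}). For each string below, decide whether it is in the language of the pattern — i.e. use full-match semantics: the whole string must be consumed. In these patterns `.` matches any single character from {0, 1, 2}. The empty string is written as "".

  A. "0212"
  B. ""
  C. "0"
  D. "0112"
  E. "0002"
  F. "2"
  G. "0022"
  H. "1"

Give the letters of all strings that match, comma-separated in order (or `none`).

A → no match
B → match
C → no match
D → match
E → match
F → no match
G → match
H → no match

B, D, E, G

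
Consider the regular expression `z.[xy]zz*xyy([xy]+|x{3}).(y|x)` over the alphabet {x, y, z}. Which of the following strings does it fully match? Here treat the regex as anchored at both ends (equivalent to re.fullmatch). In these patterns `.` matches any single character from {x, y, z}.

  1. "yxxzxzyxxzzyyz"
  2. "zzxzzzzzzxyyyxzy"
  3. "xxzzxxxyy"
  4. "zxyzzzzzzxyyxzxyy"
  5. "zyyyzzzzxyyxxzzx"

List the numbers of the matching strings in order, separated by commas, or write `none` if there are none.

1 → no match — must start with "z"
2 → match
3 → no match — must start with "z"
4 → no match
5 → no match

2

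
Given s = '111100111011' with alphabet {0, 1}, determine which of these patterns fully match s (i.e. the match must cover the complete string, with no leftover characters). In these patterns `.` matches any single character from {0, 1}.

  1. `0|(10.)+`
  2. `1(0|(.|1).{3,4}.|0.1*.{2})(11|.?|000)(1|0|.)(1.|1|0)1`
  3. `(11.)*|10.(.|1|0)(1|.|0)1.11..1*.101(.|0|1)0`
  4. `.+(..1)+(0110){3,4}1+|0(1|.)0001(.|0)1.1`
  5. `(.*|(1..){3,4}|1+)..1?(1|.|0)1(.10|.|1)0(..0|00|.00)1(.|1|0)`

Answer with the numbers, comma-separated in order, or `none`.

2

1 → no match
2 → match
3 → no match
4 → no match
5 → no match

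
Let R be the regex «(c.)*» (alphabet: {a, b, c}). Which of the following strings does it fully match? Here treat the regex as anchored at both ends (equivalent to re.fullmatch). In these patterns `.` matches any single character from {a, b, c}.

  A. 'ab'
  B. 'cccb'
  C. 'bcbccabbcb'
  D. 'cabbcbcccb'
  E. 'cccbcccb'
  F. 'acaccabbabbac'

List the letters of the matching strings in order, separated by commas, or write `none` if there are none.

A → no match
B → match
C → no match
D → no match
E → match
F → no match

B, E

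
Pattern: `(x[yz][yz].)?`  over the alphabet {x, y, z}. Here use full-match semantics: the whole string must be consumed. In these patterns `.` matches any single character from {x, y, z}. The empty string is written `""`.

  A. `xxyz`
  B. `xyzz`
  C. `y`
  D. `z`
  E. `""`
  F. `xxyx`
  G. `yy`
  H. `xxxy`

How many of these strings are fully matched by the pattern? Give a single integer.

2

A. `xxyz` → no match
B. `xyzz` → match
C. `y` → no match
D. `z` → no match
E. `""` → match
F. `xxyx` → no match
G. `yy` → no match
H. `xxxy` → no match
Total matched: 2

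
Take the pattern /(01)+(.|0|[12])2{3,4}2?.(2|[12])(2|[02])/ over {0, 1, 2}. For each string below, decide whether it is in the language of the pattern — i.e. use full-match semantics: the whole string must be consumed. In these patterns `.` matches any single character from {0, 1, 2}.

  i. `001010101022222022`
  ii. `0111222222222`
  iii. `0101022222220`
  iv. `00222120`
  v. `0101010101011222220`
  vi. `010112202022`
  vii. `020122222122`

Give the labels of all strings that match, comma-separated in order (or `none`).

i → no match — must start with `01`
ii → no match
iii → match
iv → no match — must start with `01`
v → match
vi → no match
vii → no match — must start with `01`

iii, v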